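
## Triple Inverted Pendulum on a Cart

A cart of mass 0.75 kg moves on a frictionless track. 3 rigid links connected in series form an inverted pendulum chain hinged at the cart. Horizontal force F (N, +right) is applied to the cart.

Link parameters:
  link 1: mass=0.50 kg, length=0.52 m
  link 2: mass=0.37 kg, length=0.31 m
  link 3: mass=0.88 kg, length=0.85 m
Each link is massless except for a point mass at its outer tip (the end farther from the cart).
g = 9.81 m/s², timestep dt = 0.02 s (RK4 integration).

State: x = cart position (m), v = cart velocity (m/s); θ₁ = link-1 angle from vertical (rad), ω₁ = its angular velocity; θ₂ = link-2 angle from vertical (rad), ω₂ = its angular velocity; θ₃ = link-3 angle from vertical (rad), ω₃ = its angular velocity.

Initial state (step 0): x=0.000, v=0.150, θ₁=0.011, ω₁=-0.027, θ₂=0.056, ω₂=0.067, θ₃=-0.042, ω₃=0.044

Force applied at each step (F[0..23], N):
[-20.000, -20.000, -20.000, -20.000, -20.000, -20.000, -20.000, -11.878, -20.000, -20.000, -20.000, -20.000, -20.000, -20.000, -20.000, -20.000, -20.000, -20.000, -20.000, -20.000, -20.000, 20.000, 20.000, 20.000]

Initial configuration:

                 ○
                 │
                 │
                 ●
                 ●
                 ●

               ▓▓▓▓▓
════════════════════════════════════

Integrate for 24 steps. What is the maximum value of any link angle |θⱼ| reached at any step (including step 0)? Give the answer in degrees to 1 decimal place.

Answer: 132.6°

Derivation:
apply F[0]=-20.000 → step 1: x=-0.002, v=-0.389, θ₁=0.020, ω₁=0.978, θ₂=0.060, ω₂=0.292, θ₃=-0.042, ω₃=-0.027
apply F[1]=-20.000 → step 2: x=-0.016, v=-0.934, θ₁=0.050, ω₁=2.016, θ₂=0.067, ω₂=0.462, θ₃=-0.043, ω₃=-0.089
apply F[2]=-20.000 → step 3: x=-0.040, v=-1.481, θ₁=0.101, ω₁=3.092, θ₂=0.077, ω₂=0.535, θ₃=-0.045, ω₃=-0.126
apply F[3]=-20.000 → step 4: x=-0.075, v=-2.008, θ₁=0.174, ω₁=4.140, θ₂=0.088, ω₂=0.535, θ₃=-0.048, ω₃=-0.118
apply F[4]=-20.000 → step 5: x=-0.120, v=-2.478, θ₁=0.266, ω₁=5.029, θ₂=0.099, ω₂=0.584, θ₃=-0.050, ω₃=-0.050
apply F[5]=-20.000 → step 6: x=-0.173, v=-2.861, θ₁=0.373, ω₁=5.647, θ₂=0.113, ω₂=0.843, θ₃=-0.049, ω₃=0.071
apply F[6]=-20.000 → step 7: x=-0.234, v=-3.161, θ₁=0.490, ω₁=5.997, θ₂=0.135, ω₂=1.374, θ₃=-0.046, ω₃=0.224
apply F[7]=-11.878 → step 8: x=-0.298, v=-3.250, θ₁=0.610, ω₁=6.019, θ₂=0.168, ω₂=1.942, θ₃=-0.041, ω₃=0.357
apply F[8]=-20.000 → step 9: x=-0.365, v=-3.446, θ₁=0.731, ω₁=6.082, θ₂=0.215, ω₂=2.803, θ₃=-0.032, ω₃=0.544
apply F[9]=-20.000 → step 10: x=-0.435, v=-3.603, θ₁=0.853, ω₁=6.054, θ₂=0.280, ω₂=3.723, θ₃=-0.019, ω₃=0.761
apply F[10]=-20.000 → step 11: x=-0.509, v=-3.728, θ₁=0.973, ω₁=5.955, θ₂=0.364, ω₂=4.631, θ₃=-0.001, ω₃=1.023
apply F[11]=-20.000 → step 12: x=-0.584, v=-3.826, θ₁=1.091, ω₁=5.803, θ₂=0.465, ω₂=5.467, θ₃=0.023, ω₃=1.343
apply F[12]=-20.000 → step 13: x=-0.662, v=-3.901, θ₁=1.205, ω₁=5.612, θ₂=0.582, ω₂=6.184, θ₃=0.053, ω₃=1.734
apply F[13]=-20.000 → step 14: x=-0.740, v=-3.957, θ₁=1.315, ω₁=5.401, θ₂=0.711, ω₂=6.743, θ₃=0.092, ω₃=2.203
apply F[14]=-20.000 → step 15: x=-0.820, v=-3.996, θ₁=1.421, ω₁=5.188, θ₂=0.850, ω₂=7.118, θ₃=0.142, ω₃=2.752
apply F[15]=-20.000 → step 16: x=-0.900, v=-4.022, θ₁=1.523, ω₁=4.992, θ₂=0.995, ω₂=7.283, θ₃=0.203, ω₃=3.373
apply F[16]=-20.000 → step 17: x=-0.981, v=-4.038, θ₁=1.621, ω₁=4.827, θ₂=1.140, ω₂=7.209, θ₃=0.277, ω₃=4.057
apply F[17]=-20.000 → step 18: x=-1.061, v=-4.045, θ₁=1.716, ω₁=4.699, θ₂=1.281, ω₂=6.864, θ₃=0.366, ω₃=4.788
apply F[18]=-20.000 → step 19: x=-1.142, v=-4.048, θ₁=1.809, ω₁=4.606, θ₂=1.412, ω₂=6.213, θ₃=0.469, ω₃=5.549
apply F[19]=-20.000 → step 20: x=-1.223, v=-4.048, θ₁=1.900, ω₁=4.532, θ₂=1.527, ω₂=5.232, θ₃=0.588, ω₃=6.329
apply F[20]=-20.000 → step 21: x=-1.304, v=-4.043, θ₁=1.990, ω₁=4.446, θ₂=1.619, ω₂=3.915, θ₃=0.722, ω₃=7.131
apply F[21]=+20.000 → step 22: x=-1.379, v=-3.470, θ₁=2.085, ω₁=5.080, θ₂=1.679, ω₂=2.028, θ₃=0.868, ω₃=7.462
apply F[22]=+20.000 → step 23: x=-1.443, v=-2.818, θ₁=2.194, ω₁=5.749, θ₂=1.701, ω₂=0.193, θ₃=1.021, ω₃=7.881
apply F[23]=+20.000 → step 24: x=-1.491, v=-2.062, θ₁=2.315, ω₁=6.340, θ₂=1.688, ω₂=-1.347, θ₃=1.184, ω₃=8.415
Max |angle| over trajectory = 2.315 rad = 132.6°.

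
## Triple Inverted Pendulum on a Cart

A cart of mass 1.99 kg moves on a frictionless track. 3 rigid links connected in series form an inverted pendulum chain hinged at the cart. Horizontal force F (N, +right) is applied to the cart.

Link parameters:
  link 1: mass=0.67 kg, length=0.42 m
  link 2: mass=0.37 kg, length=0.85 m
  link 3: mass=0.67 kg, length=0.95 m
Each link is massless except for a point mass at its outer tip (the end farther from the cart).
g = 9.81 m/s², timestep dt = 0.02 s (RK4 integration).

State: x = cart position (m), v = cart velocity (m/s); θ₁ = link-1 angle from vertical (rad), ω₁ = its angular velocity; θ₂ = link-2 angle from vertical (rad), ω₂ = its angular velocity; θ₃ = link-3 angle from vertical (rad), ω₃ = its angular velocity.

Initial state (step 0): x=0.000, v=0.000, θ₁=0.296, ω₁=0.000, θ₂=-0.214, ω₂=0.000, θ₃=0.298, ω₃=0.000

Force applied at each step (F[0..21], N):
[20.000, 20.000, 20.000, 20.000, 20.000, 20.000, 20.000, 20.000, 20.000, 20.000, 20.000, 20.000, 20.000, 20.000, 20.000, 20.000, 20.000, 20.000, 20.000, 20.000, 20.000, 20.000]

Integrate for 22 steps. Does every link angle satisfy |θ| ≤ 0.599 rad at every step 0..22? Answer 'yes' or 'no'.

apply F[0]=+20.000 → step 1: x=0.002, v=0.163, θ₁=0.296, ω₁=-0.030, θ₂=-0.217, ω₂=-0.326, θ₃=0.300, ω₃=0.164
apply F[1]=+20.000 → step 2: x=0.007, v=0.326, θ₁=0.295, ω₁=-0.068, θ₂=-0.227, ω₂=-0.649, θ₃=0.305, ω₃=0.326
apply F[2]=+20.000 → step 3: x=0.015, v=0.491, θ₁=0.293, ω₁=-0.119, θ₂=-0.243, ω₂=-0.963, θ₃=0.313, ω₃=0.481
apply F[3]=+20.000 → step 4: x=0.026, v=0.658, θ₁=0.290, ω₁=-0.191, θ₂=-0.265, ω₂=-1.266, θ₃=0.324, ω₃=0.626
apply F[4]=+20.000 → step 5: x=0.041, v=0.826, θ₁=0.285, ω₁=-0.288, θ₂=-0.294, ω₂=-1.554, θ₃=0.338, ω₃=0.759
apply F[5]=+20.000 → step 6: x=0.059, v=0.998, θ₁=0.278, ω₁=-0.416, θ₂=-0.328, ω₂=-1.824, θ₃=0.354, ω₃=0.876
apply F[6]=+20.000 → step 7: x=0.081, v=1.171, θ₁=0.268, ω₁=-0.578, θ₂=-0.367, ω₂=-2.074, θ₃=0.372, ω₃=0.974
apply F[7]=+20.000 → step 8: x=0.106, v=1.348, θ₁=0.255, ω₁=-0.778, θ₂=-0.410, ω₂=-2.303, θ₃=0.393, ω₃=1.053
apply F[8]=+20.000 → step 9: x=0.135, v=1.528, θ₁=0.237, ω₁=-1.018, θ₂=-0.459, ω₂=-2.510, θ₃=0.414, ω₃=1.111
apply F[9]=+20.000 → step 10: x=0.167, v=1.711, θ₁=0.214, ω₁=-1.301, θ₂=-0.511, ω₂=-2.694, θ₃=0.437, ω₃=1.146
apply F[10]=+20.000 → step 11: x=0.203, v=1.897, θ₁=0.185, ω₁=-1.630, θ₂=-0.566, ω₂=-2.856, θ₃=0.460, ω₃=1.160
apply F[11]=+20.000 → step 12: x=0.243, v=2.087, θ₁=0.148, ω₁=-2.008, θ₂=-0.625, ω₂=-2.993, θ₃=0.483, ω₃=1.151
apply F[12]=+20.000 → step 13: x=0.287, v=2.281, θ₁=0.104, ω₁=-2.437, θ₂=-0.686, ω₂=-3.103, θ₃=0.506, ω₃=1.119
apply F[13]=+20.000 → step 14: x=0.334, v=2.479, θ₁=0.050, ω₁=-2.922, θ₂=-0.749, ω₂=-3.183, θ₃=0.528, ω₃=1.064
apply F[14]=+20.000 → step 15: x=0.386, v=2.679, θ₁=-0.013, ω₁=-3.465, θ₂=-0.813, ω₂=-3.224, θ₃=0.548, ω₃=0.983
apply F[15]=+20.000 → step 16: x=0.442, v=2.881, θ₁=-0.089, ω₁=-4.065, θ₂=-0.877, ω₂=-3.221, θ₃=0.567, ω₃=0.875
apply F[16]=+20.000 → step 17: x=0.501, v=3.079, θ₁=-0.176, ω₁=-4.719, θ₂=-0.941, ω₂=-3.165, θ₃=0.583, ω₃=0.734
apply F[17]=+20.000 → step 18: x=0.565, v=3.270, θ₁=-0.278, ω₁=-5.417, θ₂=-1.004, ω₂=-3.050, θ₃=0.596, ω₃=0.554
apply F[18]=+20.000 → step 19: x=0.632, v=3.444, θ₁=-0.393, ω₁=-6.145, θ₂=-1.063, ω₂=-2.873, θ₃=0.605, ω₃=0.326
apply F[19]=+20.000 → step 20: x=0.702, v=3.589, θ₁=-0.523, ω₁=-6.878, θ₂=-1.118, ω₂=-2.643, θ₃=0.609, ω₃=0.037
apply F[20]=+20.000 → step 21: x=0.775, v=3.695, θ₁=-0.668, ω₁=-7.588, θ₂=-1.168, ω₂=-2.383, θ₃=0.606, ω₃=-0.326
apply F[21]=+20.000 → step 22: x=0.850, v=3.751, θ₁=-0.827, ω₁=-8.247, θ₂=-1.213, ω₂=-2.129, θ₃=0.595, ω₃=-0.772
Max |angle| over trajectory = 1.213 rad; bound = 0.599 → exceeded.

Answer: no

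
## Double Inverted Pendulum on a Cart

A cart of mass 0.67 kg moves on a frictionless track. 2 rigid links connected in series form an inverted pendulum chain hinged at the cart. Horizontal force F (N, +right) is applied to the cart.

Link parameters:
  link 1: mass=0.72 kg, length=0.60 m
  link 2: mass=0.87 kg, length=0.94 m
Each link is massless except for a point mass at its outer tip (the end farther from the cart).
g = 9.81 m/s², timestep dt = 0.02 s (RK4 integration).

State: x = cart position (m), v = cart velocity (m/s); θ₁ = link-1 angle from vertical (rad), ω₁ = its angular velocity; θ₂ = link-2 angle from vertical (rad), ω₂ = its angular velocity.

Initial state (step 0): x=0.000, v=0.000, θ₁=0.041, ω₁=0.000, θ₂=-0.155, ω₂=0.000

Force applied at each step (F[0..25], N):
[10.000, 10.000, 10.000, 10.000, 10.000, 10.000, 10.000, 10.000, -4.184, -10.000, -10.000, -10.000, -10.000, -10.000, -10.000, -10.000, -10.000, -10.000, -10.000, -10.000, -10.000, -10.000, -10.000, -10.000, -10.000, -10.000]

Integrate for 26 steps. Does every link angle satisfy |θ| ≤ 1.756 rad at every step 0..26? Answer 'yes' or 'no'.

Answer: yes

Derivation:
apply F[0]=+10.000 → step 1: x=0.003, v=0.280, θ₁=0.037, ω₁=-0.377, θ₂=-0.156, ω₂=-0.090
apply F[1]=+10.000 → step 2: x=0.011, v=0.564, θ₁=0.026, ω₁=-0.768, θ₂=-0.159, ω₂=-0.175
apply F[2]=+10.000 → step 3: x=0.025, v=0.855, θ₁=0.006, ω₁=-1.184, θ₂=-0.163, ω₂=-0.251
apply F[3]=+10.000 → step 4: x=0.045, v=1.156, θ₁=-0.022, ω₁=-1.637, θ₂=-0.168, ω₂=-0.312
apply F[4]=+10.000 → step 5: x=0.072, v=1.467, θ₁=-0.059, ω₁=-2.132, θ₂=-0.175, ω₂=-0.354
apply F[5]=+10.000 → step 6: x=0.104, v=1.784, θ₁=-0.107, ω₁=-2.667, θ₂=-0.183, ω₂=-0.377
apply F[6]=+10.000 → step 7: x=0.143, v=2.097, θ₁=-0.166, ω₁=-3.222, θ₂=-0.190, ω₂=-0.383
apply F[7]=+10.000 → step 8: x=0.188, v=2.388, θ₁=-0.236, ω₁=-3.762, θ₂=-0.198, ω₂=-0.384
apply F[8]=-4.184 → step 9: x=0.235, v=2.293, θ₁=-0.311, ω₁=-3.704, θ₂=-0.205, ω₂=-0.376
apply F[9]=-10.000 → step 10: x=0.278, v=2.075, θ₁=-0.383, ω₁=-3.500, θ₂=-0.213, ω₂=-0.344
apply F[10]=-10.000 → step 11: x=0.318, v=1.882, θ₁=-0.451, ω₁=-3.381, θ₂=-0.219, ω₂=-0.292
apply F[11]=-10.000 → step 12: x=0.354, v=1.706, θ₁=-0.518, ω₁=-3.330, θ₂=-0.224, ω₂=-0.224
apply F[12]=-10.000 → step 13: x=0.386, v=1.540, θ₁=-0.585, ω₁=-3.332, θ₂=-0.228, ω₂=-0.144
apply F[13]=-10.000 → step 14: x=0.415, v=1.380, θ₁=-0.652, ω₁=-3.375, θ₂=-0.230, ω₂=-0.054
apply F[14]=-10.000 → step 15: x=0.441, v=1.220, θ₁=-0.720, ω₁=-3.448, θ₂=-0.230, ω₂=0.041
apply F[15]=-10.000 → step 16: x=0.464, v=1.056, θ₁=-0.790, ω₁=-3.546, θ₂=-0.228, ω₂=0.138
apply F[16]=-10.000 → step 17: x=0.484, v=0.886, θ₁=-0.862, ω₁=-3.663, θ₂=-0.225, ω₂=0.236
apply F[17]=-10.000 → step 18: x=0.500, v=0.707, θ₁=-0.937, ω₁=-3.796, θ₂=-0.219, ω₂=0.331
apply F[18]=-10.000 → step 19: x=0.512, v=0.517, θ₁=-1.014, ω₁=-3.942, θ₂=-0.211, ω₂=0.420
apply F[19]=-10.000 → step 20: x=0.520, v=0.314, θ₁=-1.094, ω₁=-4.103, θ₂=-0.202, ω₂=0.501
apply F[20]=-10.000 → step 21: x=0.524, v=0.097, θ₁=-1.178, ω₁=-4.280, θ₂=-0.191, ω₂=0.573
apply F[21]=-10.000 → step 22: x=0.524, v=-0.137, θ₁=-1.266, ω₁=-4.474, θ₂=-0.179, ω₂=0.631
apply F[22]=-10.000 → step 23: x=0.519, v=-0.389, θ₁=-1.357, ω₁=-4.691, θ₂=-0.166, ω₂=0.674
apply F[23]=-10.000 → step 24: x=0.508, v=-0.662, θ₁=-1.454, ω₁=-4.938, θ₂=-0.152, ω₂=0.698
apply F[24]=-10.000 → step 25: x=0.492, v=-0.961, θ₁=-1.555, ω₁=-5.223, θ₂=-0.138, ω₂=0.699
apply F[25]=-10.000 → step 26: x=0.470, v=-1.289, θ₁=-1.663, ω₁=-5.561, θ₂=-0.125, ω₂=0.669
Max |angle| over trajectory = 1.663 rad; bound = 1.756 → within bound.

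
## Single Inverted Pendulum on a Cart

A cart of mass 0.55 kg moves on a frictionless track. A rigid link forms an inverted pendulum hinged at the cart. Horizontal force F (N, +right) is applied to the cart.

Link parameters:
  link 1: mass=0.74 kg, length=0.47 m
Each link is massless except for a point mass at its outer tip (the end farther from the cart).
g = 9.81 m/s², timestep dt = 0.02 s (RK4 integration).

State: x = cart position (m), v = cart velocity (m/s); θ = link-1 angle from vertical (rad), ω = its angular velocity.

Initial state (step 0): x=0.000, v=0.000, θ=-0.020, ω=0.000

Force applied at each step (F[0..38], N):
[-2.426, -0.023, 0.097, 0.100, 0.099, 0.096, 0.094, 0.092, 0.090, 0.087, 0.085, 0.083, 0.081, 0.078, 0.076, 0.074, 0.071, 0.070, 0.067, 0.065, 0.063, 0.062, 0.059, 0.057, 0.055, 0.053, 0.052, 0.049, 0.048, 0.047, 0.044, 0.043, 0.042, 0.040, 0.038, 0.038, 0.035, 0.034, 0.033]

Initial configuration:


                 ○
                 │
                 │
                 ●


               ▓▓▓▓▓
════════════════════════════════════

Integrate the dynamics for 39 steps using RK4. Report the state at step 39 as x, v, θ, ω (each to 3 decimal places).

Answer: x=-0.019, v=0.000, θ=0.003, ω=-0.004

Derivation:
apply F[0]=-2.426 → step 1: x=-0.001, v=-0.083, θ=-0.018, ω=0.169
apply F[1]=-0.023 → step 2: x=-0.002, v=-0.079, θ=-0.015, ω=0.154
apply F[2]=+0.097 → step 3: x=-0.004, v=-0.072, θ=-0.012, ω=0.133
apply F[3]=+0.100 → step 4: x=-0.005, v=-0.066, θ=-0.010, ω=0.115
apply F[4]=+0.099 → step 5: x=-0.007, v=-0.060, θ=-0.008, ω=0.099
apply F[5]=+0.096 → step 6: x=-0.008, v=-0.055, θ=-0.006, ω=0.085
apply F[6]=+0.094 → step 7: x=-0.009, v=-0.050, θ=-0.004, ω=0.072
apply F[7]=+0.092 → step 8: x=-0.010, v=-0.046, θ=-0.003, ω=0.062
apply F[8]=+0.090 → step 9: x=-0.011, v=-0.042, θ=-0.002, ω=0.053
apply F[9]=+0.087 → step 10: x=-0.011, v=-0.038, θ=-0.001, ω=0.045
apply F[10]=+0.085 → step 11: x=-0.012, v=-0.035, θ=0.000, ω=0.038
apply F[11]=+0.083 → step 12: x=-0.013, v=-0.032, θ=0.001, ω=0.032
apply F[12]=+0.081 → step 13: x=-0.013, v=-0.030, θ=0.001, ω=0.027
apply F[13]=+0.078 → step 14: x=-0.014, v=-0.027, θ=0.002, ω=0.022
apply F[14]=+0.076 → step 15: x=-0.015, v=-0.025, θ=0.002, ω=0.018
apply F[15]=+0.074 → step 16: x=-0.015, v=-0.023, θ=0.003, ω=0.015
apply F[16]=+0.071 → step 17: x=-0.015, v=-0.021, θ=0.003, ω=0.012
apply F[17]=+0.070 → step 18: x=-0.016, v=-0.019, θ=0.003, ω=0.009
apply F[18]=+0.067 → step 19: x=-0.016, v=-0.018, θ=0.003, ω=0.007
apply F[19]=+0.065 → step 20: x=-0.017, v=-0.016, θ=0.003, ω=0.005
apply F[20]=+0.063 → step 21: x=-0.017, v=-0.015, θ=0.003, ω=0.004
apply F[21]=+0.062 → step 22: x=-0.017, v=-0.013, θ=0.003, ω=0.002
apply F[22]=+0.059 → step 23: x=-0.017, v=-0.012, θ=0.003, ω=0.001
apply F[23]=+0.057 → step 24: x=-0.018, v=-0.011, θ=0.004, ω=0.000
apply F[24]=+0.055 → step 25: x=-0.018, v=-0.010, θ=0.003, ω=-0.001
apply F[25]=+0.053 → step 26: x=-0.018, v=-0.009, θ=0.003, ω=-0.001
apply F[26]=+0.052 → step 27: x=-0.018, v=-0.008, θ=0.003, ω=-0.002
apply F[27]=+0.049 → step 28: x=-0.018, v=-0.007, θ=0.003, ω=-0.002
apply F[28]=+0.048 → step 29: x=-0.018, v=-0.006, θ=0.003, ω=-0.003
apply F[29]=+0.047 → step 30: x=-0.019, v=-0.005, θ=0.003, ω=-0.003
apply F[30]=+0.044 → step 31: x=-0.019, v=-0.005, θ=0.003, ω=-0.004
apply F[31]=+0.043 → step 32: x=-0.019, v=-0.004, θ=0.003, ω=-0.004
apply F[32]=+0.042 → step 33: x=-0.019, v=-0.003, θ=0.003, ω=-0.004
apply F[33]=+0.040 → step 34: x=-0.019, v=-0.002, θ=0.003, ω=-0.004
apply F[34]=+0.038 → step 35: x=-0.019, v=-0.002, θ=0.003, ω=-0.004
apply F[35]=+0.038 → step 36: x=-0.019, v=-0.001, θ=0.003, ω=-0.004
apply F[36]=+0.035 → step 37: x=-0.019, v=-0.001, θ=0.003, ω=-0.004
apply F[37]=+0.034 → step 38: x=-0.019, v=-0.000, θ=0.003, ω=-0.004
apply F[38]=+0.033 → step 39: x=-0.019, v=0.000, θ=0.003, ω=-0.004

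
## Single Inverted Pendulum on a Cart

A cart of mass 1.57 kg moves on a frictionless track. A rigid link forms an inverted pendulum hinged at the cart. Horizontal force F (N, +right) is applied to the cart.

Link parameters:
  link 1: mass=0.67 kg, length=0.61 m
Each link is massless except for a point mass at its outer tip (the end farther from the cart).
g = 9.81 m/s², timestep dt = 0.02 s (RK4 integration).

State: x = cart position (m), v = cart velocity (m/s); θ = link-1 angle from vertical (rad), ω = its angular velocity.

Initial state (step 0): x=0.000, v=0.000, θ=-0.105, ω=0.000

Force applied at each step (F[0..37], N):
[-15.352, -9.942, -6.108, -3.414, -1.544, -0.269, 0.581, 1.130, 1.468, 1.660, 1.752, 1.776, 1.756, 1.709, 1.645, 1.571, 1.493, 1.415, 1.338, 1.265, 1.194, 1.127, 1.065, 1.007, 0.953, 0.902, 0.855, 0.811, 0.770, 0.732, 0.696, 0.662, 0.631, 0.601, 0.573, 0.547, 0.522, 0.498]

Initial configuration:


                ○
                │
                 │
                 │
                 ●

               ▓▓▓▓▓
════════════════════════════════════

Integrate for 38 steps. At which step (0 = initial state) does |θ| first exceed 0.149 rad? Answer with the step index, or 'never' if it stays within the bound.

apply F[0]=-15.352 → step 1: x=-0.002, v=-0.186, θ=-0.102, ω=0.270
apply F[1]=-9.942 → step 2: x=-0.007, v=-0.304, θ=-0.095, ω=0.431
apply F[2]=-6.108 → step 3: x=-0.014, v=-0.374, θ=-0.086, ω=0.516
apply F[3]=-3.414 → step 4: x=-0.021, v=-0.411, θ=-0.075, ω=0.550
apply F[4]=-1.544 → step 5: x=-0.030, v=-0.425, θ=-0.064, ω=0.551
apply F[5]=-0.269 → step 6: x=-0.038, v=-0.423, θ=-0.053, ω=0.529
apply F[6]=+0.581 → step 7: x=-0.047, v=-0.412, θ=-0.043, ω=0.495
apply F[7]=+1.130 → step 8: x=-0.055, v=-0.395, θ=-0.034, ω=0.454
apply F[8]=+1.468 → step 9: x=-0.062, v=-0.373, θ=-0.025, ω=0.410
apply F[9]=+1.660 → step 10: x=-0.070, v=-0.351, θ=-0.017, ω=0.366
apply F[10]=+1.752 → step 11: x=-0.076, v=-0.327, θ=-0.010, ω=0.323
apply F[11]=+1.776 → step 12: x=-0.083, v=-0.304, θ=-0.004, ω=0.283
apply F[12]=+1.756 → step 13: x=-0.089, v=-0.281, θ=0.001, ω=0.245
apply F[13]=+1.709 → step 14: x=-0.094, v=-0.260, θ=0.005, ω=0.211
apply F[14]=+1.645 → step 15: x=-0.099, v=-0.240, θ=0.009, ω=0.180
apply F[15]=+1.571 → step 16: x=-0.104, v=-0.220, θ=0.013, ω=0.152
apply F[16]=+1.493 → step 17: x=-0.108, v=-0.203, θ=0.016, ω=0.128
apply F[17]=+1.415 → step 18: x=-0.112, v=-0.186, θ=0.018, ω=0.106
apply F[18]=+1.338 → step 19: x=-0.115, v=-0.171, θ=0.020, ω=0.086
apply F[19]=+1.265 → step 20: x=-0.118, v=-0.156, θ=0.021, ω=0.070
apply F[20]=+1.194 → step 21: x=-0.121, v=-0.143, θ=0.023, ω=0.055
apply F[21]=+1.127 → step 22: x=-0.124, v=-0.130, θ=0.024, ω=0.042
apply F[22]=+1.065 → step 23: x=-0.127, v=-0.119, θ=0.024, ω=0.030
apply F[23]=+1.007 → step 24: x=-0.129, v=-0.108, θ=0.025, ω=0.021
apply F[24]=+0.953 → step 25: x=-0.131, v=-0.098, θ=0.025, ω=0.012
apply F[25]=+0.902 → step 26: x=-0.133, v=-0.089, θ=0.025, ω=0.005
apply F[26]=+0.855 → step 27: x=-0.135, v=-0.080, θ=0.025, ω=-0.001
apply F[27]=+0.811 → step 28: x=-0.136, v=-0.072, θ=0.025, ω=-0.007
apply F[28]=+0.770 → step 29: x=-0.137, v=-0.064, θ=0.025, ω=-0.011
apply F[29]=+0.732 → step 30: x=-0.139, v=-0.057, θ=0.025, ω=-0.015
apply F[30]=+0.696 → step 31: x=-0.140, v=-0.050, θ=0.024, ω=-0.018
apply F[31]=+0.662 → step 32: x=-0.141, v=-0.043, θ=0.024, ω=-0.021
apply F[32]=+0.631 → step 33: x=-0.141, v=-0.037, θ=0.024, ω=-0.023
apply F[33]=+0.601 → step 34: x=-0.142, v=-0.032, θ=0.023, ω=-0.025
apply F[34]=+0.573 → step 35: x=-0.143, v=-0.026, θ=0.023, ω=-0.026
apply F[35]=+0.547 → step 36: x=-0.143, v=-0.021, θ=0.022, ω=-0.028
apply F[36]=+0.522 → step 37: x=-0.144, v=-0.016, θ=0.022, ω=-0.029
apply F[37]=+0.498 → step 38: x=-0.144, v=-0.012, θ=0.021, ω=-0.029
max |θ| = 0.105 ≤ 0.149 over all 39 states.

Answer: never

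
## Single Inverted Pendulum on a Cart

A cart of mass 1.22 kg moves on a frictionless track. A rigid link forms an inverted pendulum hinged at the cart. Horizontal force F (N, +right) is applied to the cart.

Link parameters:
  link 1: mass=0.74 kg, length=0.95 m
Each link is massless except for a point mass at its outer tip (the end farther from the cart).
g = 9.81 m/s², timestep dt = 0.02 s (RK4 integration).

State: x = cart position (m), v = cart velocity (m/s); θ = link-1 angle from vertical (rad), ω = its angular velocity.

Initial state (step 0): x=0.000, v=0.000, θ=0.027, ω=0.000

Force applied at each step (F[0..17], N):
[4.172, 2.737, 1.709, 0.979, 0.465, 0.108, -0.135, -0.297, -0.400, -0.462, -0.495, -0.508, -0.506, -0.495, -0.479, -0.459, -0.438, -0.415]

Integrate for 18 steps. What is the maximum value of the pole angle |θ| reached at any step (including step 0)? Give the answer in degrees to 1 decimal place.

Answer: 1.5°

Derivation:
apply F[0]=+4.172 → step 1: x=0.001, v=0.065, θ=0.026, ω=-0.063
apply F[1]=+2.737 → step 2: x=0.002, v=0.107, θ=0.025, ω=-0.102
apply F[2]=+1.709 → step 3: x=0.005, v=0.132, θ=0.022, ω=-0.123
apply F[3]=+0.979 → step 4: x=0.008, v=0.146, θ=0.020, ω=-0.133
apply F[4]=+0.465 → step 5: x=0.011, v=0.151, θ=0.017, ω=-0.135
apply F[5]=+0.108 → step 6: x=0.014, v=0.151, θ=0.015, ω=-0.132
apply F[6]=-0.135 → step 7: x=0.017, v=0.147, θ=0.012, ω=-0.125
apply F[7]=-0.297 → step 8: x=0.019, v=0.141, θ=0.010, ω=-0.116
apply F[8]=-0.400 → step 9: x=0.022, v=0.134, θ=0.007, ω=-0.107
apply F[9]=-0.462 → step 10: x=0.025, v=0.125, θ=0.005, ω=-0.097
apply F[10]=-0.495 → step 11: x=0.027, v=0.117, θ=0.003, ω=-0.087
apply F[11]=-0.508 → step 12: x=0.029, v=0.108, θ=0.002, ω=-0.077
apply F[12]=-0.506 → step 13: x=0.031, v=0.099, θ=0.000, ω=-0.068
apply F[13]=-0.495 → step 14: x=0.033, v=0.091, θ=-0.001, ω=-0.059
apply F[14]=-0.479 → step 15: x=0.035, v=0.084, θ=-0.002, ω=-0.052
apply F[15]=-0.459 → step 16: x=0.037, v=0.076, θ=-0.003, ω=-0.044
apply F[16]=-0.438 → step 17: x=0.038, v=0.070, θ=-0.004, ω=-0.038
apply F[17]=-0.415 → step 18: x=0.040, v=0.063, θ=-0.004, ω=-0.032
Max |angle| over trajectory = 0.027 rad = 1.5°.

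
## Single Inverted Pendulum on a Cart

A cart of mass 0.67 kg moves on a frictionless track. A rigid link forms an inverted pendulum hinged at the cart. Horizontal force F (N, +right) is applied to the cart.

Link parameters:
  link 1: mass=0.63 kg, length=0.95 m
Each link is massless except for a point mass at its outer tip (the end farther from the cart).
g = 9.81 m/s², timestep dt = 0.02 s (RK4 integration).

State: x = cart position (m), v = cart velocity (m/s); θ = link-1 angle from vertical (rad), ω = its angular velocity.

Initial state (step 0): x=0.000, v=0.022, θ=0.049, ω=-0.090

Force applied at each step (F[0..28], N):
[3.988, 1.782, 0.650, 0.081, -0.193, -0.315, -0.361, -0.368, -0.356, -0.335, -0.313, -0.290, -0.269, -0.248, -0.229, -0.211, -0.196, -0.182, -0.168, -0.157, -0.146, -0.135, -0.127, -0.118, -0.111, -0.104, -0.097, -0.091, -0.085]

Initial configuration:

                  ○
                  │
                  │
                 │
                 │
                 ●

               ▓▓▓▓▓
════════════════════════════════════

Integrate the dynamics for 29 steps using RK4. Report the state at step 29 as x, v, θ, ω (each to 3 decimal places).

apply F[0]=+3.988 → step 1: x=0.002, v=0.132, θ=0.046, ω=-0.196
apply F[1]=+1.782 → step 2: x=0.005, v=0.177, θ=0.042, ω=-0.234
apply F[2]=+0.650 → step 3: x=0.008, v=0.189, θ=0.037, ω=-0.239
apply F[3]=+0.081 → step 4: x=0.012, v=0.185, θ=0.032, ω=-0.227
apply F[4]=-0.193 → step 5: x=0.016, v=0.174, θ=0.028, ω=-0.209
apply F[5]=-0.315 → step 6: x=0.019, v=0.160, θ=0.024, ω=-0.189
apply F[6]=-0.361 → step 7: x=0.022, v=0.145, θ=0.021, ω=-0.169
apply F[7]=-0.368 → step 8: x=0.025, v=0.130, θ=0.017, ω=-0.150
apply F[8]=-0.356 → step 9: x=0.027, v=0.117, θ=0.015, ω=-0.132
apply F[9]=-0.335 → step 10: x=0.029, v=0.104, θ=0.012, ω=-0.116
apply F[10]=-0.313 → step 11: x=0.031, v=0.093, θ=0.010, ω=-0.102
apply F[11]=-0.290 → step 12: x=0.033, v=0.083, θ=0.008, ω=-0.089
apply F[12]=-0.269 → step 13: x=0.035, v=0.073, θ=0.006, ω=-0.078
apply F[13]=-0.248 → step 14: x=0.036, v=0.065, θ=0.005, ω=-0.068
apply F[14]=-0.229 → step 15: x=0.037, v=0.057, θ=0.004, ω=-0.059
apply F[15]=-0.211 → step 16: x=0.038, v=0.051, θ=0.002, ω=-0.051
apply F[16]=-0.196 → step 17: x=0.039, v=0.044, θ=0.002, ω=-0.044
apply F[17]=-0.182 → step 18: x=0.040, v=0.039, θ=0.001, ω=-0.038
apply F[18]=-0.168 → step 19: x=0.041, v=0.034, θ=0.000, ω=-0.033
apply F[19]=-0.157 → step 20: x=0.042, v=0.029, θ=-0.001, ω=-0.028
apply F[20]=-0.146 → step 21: x=0.042, v=0.025, θ=-0.001, ω=-0.024
apply F[21]=-0.135 → step 22: x=0.043, v=0.021, θ=-0.002, ω=-0.020
apply F[22]=-0.127 → step 23: x=0.043, v=0.017, θ=-0.002, ω=-0.017
apply F[23]=-0.118 → step 24: x=0.043, v=0.014, θ=-0.002, ω=-0.014
apply F[24]=-0.111 → step 25: x=0.044, v=0.011, θ=-0.002, ω=-0.011
apply F[25]=-0.104 → step 26: x=0.044, v=0.009, θ=-0.003, ω=-0.009
apply F[26]=-0.097 → step 27: x=0.044, v=0.006, θ=-0.003, ω=-0.007
apply F[27]=-0.091 → step 28: x=0.044, v=0.004, θ=-0.003, ω=-0.005
apply F[28]=-0.085 → step 29: x=0.044, v=0.002, θ=-0.003, ω=-0.004

Answer: x=0.044, v=0.002, θ=-0.003, ω=-0.004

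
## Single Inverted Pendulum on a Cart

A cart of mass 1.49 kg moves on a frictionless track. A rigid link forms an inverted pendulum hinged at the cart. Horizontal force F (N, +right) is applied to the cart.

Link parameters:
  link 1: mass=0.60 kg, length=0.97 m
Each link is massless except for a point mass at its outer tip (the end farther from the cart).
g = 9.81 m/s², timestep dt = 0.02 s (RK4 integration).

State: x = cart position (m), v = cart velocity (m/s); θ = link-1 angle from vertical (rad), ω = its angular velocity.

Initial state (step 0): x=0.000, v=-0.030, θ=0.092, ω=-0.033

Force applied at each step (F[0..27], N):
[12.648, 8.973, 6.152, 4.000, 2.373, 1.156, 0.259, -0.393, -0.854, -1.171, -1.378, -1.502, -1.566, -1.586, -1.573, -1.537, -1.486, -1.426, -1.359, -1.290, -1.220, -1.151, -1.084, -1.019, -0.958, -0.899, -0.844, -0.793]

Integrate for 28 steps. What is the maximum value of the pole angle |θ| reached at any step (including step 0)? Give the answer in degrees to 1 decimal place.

Answer: 5.3°

Derivation:
apply F[0]=+12.648 → step 1: x=0.001, v=0.132, θ=0.090, ω=-0.181
apply F[1]=+8.973 → step 2: x=0.005, v=0.245, θ=0.085, ω=-0.280
apply F[2]=+6.152 → step 3: x=0.010, v=0.321, θ=0.079, ω=-0.341
apply F[3]=+4.000 → step 4: x=0.017, v=0.369, θ=0.072, ω=-0.375
apply F[4]=+2.373 → step 5: x=0.025, v=0.396, θ=0.064, ω=-0.388
apply F[5]=+1.156 → step 6: x=0.033, v=0.406, θ=0.057, ω=-0.387
apply F[6]=+0.259 → step 7: x=0.041, v=0.406, θ=0.049, ω=-0.376
apply F[7]=-0.393 → step 8: x=0.049, v=0.397, θ=0.042, ω=-0.358
apply F[8]=-0.854 → step 9: x=0.057, v=0.382, θ=0.035, ω=-0.335
apply F[9]=-1.171 → step 10: x=0.064, v=0.364, θ=0.028, ω=-0.310
apply F[10]=-1.378 → step 11: x=0.072, v=0.344, θ=0.022, ω=-0.284
apply F[11]=-1.502 → step 12: x=0.078, v=0.322, θ=0.017, ω=-0.258
apply F[12]=-1.566 → step 13: x=0.084, v=0.300, θ=0.012, ω=-0.232
apply F[13]=-1.586 → step 14: x=0.090, v=0.278, θ=0.008, ω=-0.207
apply F[14]=-1.573 → step 15: x=0.096, v=0.256, θ=0.004, ω=-0.184
apply F[15]=-1.537 → step 16: x=0.100, v=0.236, θ=0.000, ω=-0.162
apply F[16]=-1.486 → step 17: x=0.105, v=0.216, θ=-0.003, ω=-0.142
apply F[17]=-1.426 → step 18: x=0.109, v=0.197, θ=-0.005, ω=-0.123
apply F[18]=-1.359 → step 19: x=0.113, v=0.179, θ=-0.008, ω=-0.106
apply F[19]=-1.290 → step 20: x=0.116, v=0.163, θ=-0.010, ω=-0.091
apply F[20]=-1.220 → step 21: x=0.119, v=0.147, θ=-0.011, ω=-0.077
apply F[21]=-1.151 → step 22: x=0.122, v=0.133, θ=-0.013, ω=-0.065
apply F[22]=-1.084 → step 23: x=0.125, v=0.119, θ=-0.014, ω=-0.054
apply F[23]=-1.019 → step 24: x=0.127, v=0.107, θ=-0.015, ω=-0.044
apply F[24]=-0.958 → step 25: x=0.129, v=0.095, θ=-0.016, ω=-0.035
apply F[25]=-0.899 → step 26: x=0.131, v=0.084, θ=-0.016, ω=-0.027
apply F[26]=-0.844 → step 27: x=0.132, v=0.074, θ=-0.017, ω=-0.020
apply F[27]=-0.793 → step 28: x=0.134, v=0.065, θ=-0.017, ω=-0.014
Max |angle| over trajectory = 0.092 rad = 5.3°.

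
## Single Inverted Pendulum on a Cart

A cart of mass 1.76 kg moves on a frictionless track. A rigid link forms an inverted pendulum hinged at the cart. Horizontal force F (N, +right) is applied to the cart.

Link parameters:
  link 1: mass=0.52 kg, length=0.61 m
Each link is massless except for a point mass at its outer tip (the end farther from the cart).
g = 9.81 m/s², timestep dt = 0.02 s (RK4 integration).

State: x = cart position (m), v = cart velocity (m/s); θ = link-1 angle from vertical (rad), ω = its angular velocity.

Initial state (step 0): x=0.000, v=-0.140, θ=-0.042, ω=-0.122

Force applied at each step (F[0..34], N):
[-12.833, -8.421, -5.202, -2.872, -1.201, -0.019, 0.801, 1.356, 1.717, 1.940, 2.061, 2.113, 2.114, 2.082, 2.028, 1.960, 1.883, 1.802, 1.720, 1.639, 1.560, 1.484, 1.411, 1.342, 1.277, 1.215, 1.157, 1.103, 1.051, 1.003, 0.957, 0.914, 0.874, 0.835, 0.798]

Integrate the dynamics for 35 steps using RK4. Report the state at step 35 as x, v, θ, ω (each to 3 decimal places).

apply F[0]=-12.833 → step 1: x=-0.004, v=-0.283, θ=-0.042, ω=0.099
apply F[1]=-8.421 → step 2: x=-0.011, v=-0.377, θ=-0.039, ω=0.239
apply F[2]=-5.202 → step 3: x=-0.019, v=-0.434, θ=-0.033, ω=0.320
apply F[3]=-2.872 → step 4: x=-0.028, v=-0.464, θ=-0.026, ω=0.362
apply F[4]=-1.201 → step 5: x=-0.037, v=-0.477, θ=-0.019, ω=0.374
apply F[5]=-0.019 → step 6: x=-0.047, v=-0.476, θ=-0.012, ω=0.368
apply F[6]=+0.801 → step 7: x=-0.056, v=-0.467, θ=-0.004, ω=0.350
apply F[7]=+1.356 → step 8: x=-0.065, v=-0.451, θ=0.002, ω=0.324
apply F[8]=+1.717 → step 9: x=-0.074, v=-0.432, θ=0.008, ω=0.295
apply F[9]=+1.940 → step 10: x=-0.083, v=-0.411, θ=0.014, ω=0.263
apply F[10]=+2.061 → step 11: x=-0.091, v=-0.388, θ=0.019, ω=0.232
apply F[11]=+2.113 → step 12: x=-0.098, v=-0.365, θ=0.023, ω=0.201
apply F[12]=+2.114 → step 13: x=-0.105, v=-0.343, θ=0.027, ω=0.172
apply F[13]=+2.082 → step 14: x=-0.112, v=-0.321, θ=0.030, ω=0.145
apply F[14]=+2.028 → step 15: x=-0.118, v=-0.300, θ=0.033, ω=0.121
apply F[15]=+1.960 → step 16: x=-0.124, v=-0.279, θ=0.035, ω=0.098
apply F[16]=+1.883 → step 17: x=-0.129, v=-0.260, θ=0.037, ω=0.078
apply F[17]=+1.802 → step 18: x=-0.134, v=-0.242, θ=0.038, ω=0.060
apply F[18]=+1.720 → step 19: x=-0.139, v=-0.224, θ=0.039, ω=0.045
apply F[19]=+1.639 → step 20: x=-0.143, v=-0.208, θ=0.040, ω=0.031
apply F[20]=+1.560 → step 21: x=-0.147, v=-0.193, θ=0.040, ω=0.018
apply F[21]=+1.484 → step 22: x=-0.151, v=-0.178, θ=0.041, ω=0.008
apply F[22]=+1.411 → step 23: x=-0.154, v=-0.164, θ=0.041, ω=-0.002
apply F[23]=+1.342 → step 24: x=-0.158, v=-0.152, θ=0.041, ω=-0.010
apply F[24]=+1.277 → step 25: x=-0.161, v=-0.139, θ=0.040, ω=-0.016
apply F[25]=+1.215 → step 26: x=-0.163, v=-0.128, θ=0.040, ω=-0.022
apply F[26]=+1.157 → step 27: x=-0.166, v=-0.117, θ=0.040, ω=-0.027
apply F[27]=+1.103 → step 28: x=-0.168, v=-0.107, θ=0.039, ω=-0.031
apply F[28]=+1.051 → step 29: x=-0.170, v=-0.097, θ=0.038, ω=-0.035
apply F[29]=+1.003 → step 30: x=-0.172, v=-0.088, θ=0.038, ω=-0.038
apply F[30]=+0.957 → step 31: x=-0.173, v=-0.079, θ=0.037, ω=-0.040
apply F[31]=+0.914 → step 32: x=-0.175, v=-0.071, θ=0.036, ω=-0.042
apply F[32]=+0.874 → step 33: x=-0.176, v=-0.063, θ=0.035, ω=-0.043
apply F[33]=+0.835 → step 34: x=-0.177, v=-0.056, θ=0.034, ω=-0.045
apply F[34]=+0.798 → step 35: x=-0.179, v=-0.048, θ=0.033, ω=-0.045

Answer: x=-0.179, v=-0.048, θ=0.033, ω=-0.045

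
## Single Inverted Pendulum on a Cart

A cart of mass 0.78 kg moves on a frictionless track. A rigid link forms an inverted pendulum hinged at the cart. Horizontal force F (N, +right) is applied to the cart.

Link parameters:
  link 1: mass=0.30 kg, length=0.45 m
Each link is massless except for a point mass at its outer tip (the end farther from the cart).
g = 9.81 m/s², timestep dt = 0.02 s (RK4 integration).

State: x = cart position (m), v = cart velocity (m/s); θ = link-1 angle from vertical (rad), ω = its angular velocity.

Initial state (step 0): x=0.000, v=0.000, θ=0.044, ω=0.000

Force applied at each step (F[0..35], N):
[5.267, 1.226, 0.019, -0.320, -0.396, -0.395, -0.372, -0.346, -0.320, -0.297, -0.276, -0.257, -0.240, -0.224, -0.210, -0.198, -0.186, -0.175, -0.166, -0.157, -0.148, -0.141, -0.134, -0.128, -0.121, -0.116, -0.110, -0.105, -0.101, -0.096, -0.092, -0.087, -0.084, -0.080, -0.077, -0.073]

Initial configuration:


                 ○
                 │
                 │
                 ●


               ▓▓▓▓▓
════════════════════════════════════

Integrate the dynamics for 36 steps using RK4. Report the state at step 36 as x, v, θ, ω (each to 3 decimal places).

apply F[0]=+5.267 → step 1: x=0.001, v=0.132, θ=0.041, ω=-0.274
apply F[1]=+1.226 → step 2: x=0.004, v=0.160, θ=0.035, ω=-0.320
apply F[2]=+0.019 → step 3: x=0.007, v=0.158, θ=0.029, ω=-0.302
apply F[3]=-0.320 → step 4: x=0.010, v=0.148, θ=0.023, ω=-0.268
apply F[4]=-0.396 → step 5: x=0.013, v=0.136, θ=0.018, ω=-0.233
apply F[5]=-0.395 → step 6: x=0.016, v=0.125, θ=0.014, ω=-0.201
apply F[6]=-0.372 → step 7: x=0.018, v=0.115, θ=0.010, ω=-0.172
apply F[7]=-0.346 → step 8: x=0.021, v=0.105, θ=0.007, ω=-0.147
apply F[8]=-0.320 → step 9: x=0.023, v=0.096, θ=0.004, ω=-0.125
apply F[9]=-0.297 → step 10: x=0.024, v=0.089, θ=0.002, ω=-0.106
apply F[10]=-0.276 → step 11: x=0.026, v=0.081, θ=0.000, ω=-0.090
apply F[11]=-0.257 → step 12: x=0.028, v=0.075, θ=-0.001, ω=-0.076
apply F[12]=-0.240 → step 13: x=0.029, v=0.069, θ=-0.003, ω=-0.063
apply F[13]=-0.224 → step 14: x=0.030, v=0.063, θ=-0.004, ω=-0.053
apply F[14]=-0.210 → step 15: x=0.032, v=0.058, θ=-0.005, ω=-0.043
apply F[15]=-0.198 → step 16: x=0.033, v=0.054, θ=-0.006, ω=-0.035
apply F[16]=-0.186 → step 17: x=0.034, v=0.049, θ=-0.006, ω=-0.028
apply F[17]=-0.175 → step 18: x=0.035, v=0.045, θ=-0.007, ω=-0.023
apply F[18]=-0.166 → step 19: x=0.036, v=0.042, θ=-0.007, ω=-0.017
apply F[19]=-0.157 → step 20: x=0.036, v=0.038, θ=-0.008, ω=-0.013
apply F[20]=-0.148 → step 21: x=0.037, v=0.035, θ=-0.008, ω=-0.009
apply F[21]=-0.141 → step 22: x=0.038, v=0.032, θ=-0.008, ω=-0.006
apply F[22]=-0.134 → step 23: x=0.038, v=0.029, θ=-0.008, ω=-0.003
apply F[23]=-0.128 → step 24: x=0.039, v=0.026, θ=-0.008, ω=-0.001
apply F[24]=-0.121 → step 25: x=0.039, v=0.024, θ=-0.008, ω=0.001
apply F[25]=-0.116 → step 26: x=0.040, v=0.022, θ=-0.008, ω=0.003
apply F[26]=-0.110 → step 27: x=0.040, v=0.019, θ=-0.008, ω=0.004
apply F[27]=-0.105 → step 28: x=0.041, v=0.017, θ=-0.008, ω=0.006
apply F[28]=-0.101 → step 29: x=0.041, v=0.015, θ=-0.008, ω=0.007
apply F[29]=-0.096 → step 30: x=0.041, v=0.013, θ=-0.008, ω=0.007
apply F[30]=-0.092 → step 31: x=0.042, v=0.012, θ=-0.007, ω=0.008
apply F[31]=-0.087 → step 32: x=0.042, v=0.010, θ=-0.007, ω=0.009
apply F[32]=-0.084 → step 33: x=0.042, v=0.008, θ=-0.007, ω=0.009
apply F[33]=-0.080 → step 34: x=0.042, v=0.007, θ=-0.007, ω=0.009
apply F[34]=-0.077 → step 35: x=0.042, v=0.005, θ=-0.007, ω=0.010
apply F[35]=-0.073 → step 36: x=0.042, v=0.004, θ=-0.007, ω=0.010

Answer: x=0.042, v=0.004, θ=-0.007, ω=0.010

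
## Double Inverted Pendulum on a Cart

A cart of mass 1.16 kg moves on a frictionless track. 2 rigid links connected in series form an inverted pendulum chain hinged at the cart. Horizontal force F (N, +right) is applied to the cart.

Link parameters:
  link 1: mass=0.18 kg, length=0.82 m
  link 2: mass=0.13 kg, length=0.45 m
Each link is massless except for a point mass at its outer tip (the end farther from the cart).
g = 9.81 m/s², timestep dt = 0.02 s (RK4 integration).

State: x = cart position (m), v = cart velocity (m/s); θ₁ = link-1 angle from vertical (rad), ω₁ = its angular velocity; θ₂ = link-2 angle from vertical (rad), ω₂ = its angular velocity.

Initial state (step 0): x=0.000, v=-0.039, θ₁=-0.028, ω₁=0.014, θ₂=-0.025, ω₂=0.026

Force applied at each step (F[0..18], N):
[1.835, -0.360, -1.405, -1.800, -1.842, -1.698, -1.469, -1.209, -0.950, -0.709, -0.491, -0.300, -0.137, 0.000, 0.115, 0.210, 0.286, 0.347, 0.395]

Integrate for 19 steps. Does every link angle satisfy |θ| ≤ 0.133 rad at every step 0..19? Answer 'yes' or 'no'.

Answer: yes

Derivation:
apply F[0]=+1.835 → step 1: x=-0.000, v=-0.006, θ₁=-0.028, ω₁=-0.034, θ₂=-0.024, ω₂=0.028
apply F[1]=-0.360 → step 2: x=-0.001, v=-0.011, θ₁=-0.029, ω₁=-0.035, θ₂=-0.024, ω₂=0.032
apply F[2]=-1.405 → step 3: x=-0.001, v=-0.033, θ₁=-0.029, ω₁=-0.016, θ₂=-0.023, ω₂=0.036
apply F[3]=-1.800 → step 4: x=-0.002, v=-0.063, θ₁=-0.029, ω₁=0.012, θ₂=-0.022, ω₂=0.041
apply F[4]=-1.842 → step 5: x=-0.004, v=-0.093, θ₁=-0.029, ω₁=0.041, θ₂=-0.022, ω₂=0.046
apply F[5]=-1.698 → step 6: x=-0.006, v=-0.121, θ₁=-0.028, ω₁=0.066, θ₂=-0.021, ω₂=0.052
apply F[6]=-1.469 → step 7: x=-0.008, v=-0.145, θ₁=-0.026, ω₁=0.088, θ₂=-0.019, ω₂=0.057
apply F[7]=-1.209 → step 8: x=-0.011, v=-0.164, θ₁=-0.024, ω₁=0.104, θ₂=-0.018, ω₂=0.062
apply F[8]=-0.950 → step 9: x=-0.015, v=-0.179, θ₁=-0.022, ω₁=0.116, θ₂=-0.017, ω₂=0.067
apply F[9]=-0.709 → step 10: x=-0.019, v=-0.190, θ₁=-0.020, ω₁=0.124, θ₂=-0.016, ω₂=0.070
apply F[10]=-0.491 → step 11: x=-0.022, v=-0.198, θ₁=-0.017, ω₁=0.128, θ₂=-0.014, ω₂=0.073
apply F[11]=-0.300 → step 12: x=-0.026, v=-0.202, θ₁=-0.015, ω₁=0.129, θ₂=-0.013, ω₂=0.075
apply F[12]=-0.137 → step 13: x=-0.031, v=-0.204, θ₁=-0.012, ω₁=0.128, θ₂=-0.011, ω₂=0.076
apply F[13]=+0.000 → step 14: x=-0.035, v=-0.203, θ₁=-0.010, ω₁=0.124, θ₂=-0.010, ω₂=0.076
apply F[14]=+0.115 → step 15: x=-0.039, v=-0.201, θ₁=-0.007, ω₁=0.120, θ₂=-0.008, ω₂=0.076
apply F[15]=+0.210 → step 16: x=-0.043, v=-0.197, θ₁=-0.005, ω₁=0.114, θ₂=-0.007, ω₂=0.075
apply F[16]=+0.286 → step 17: x=-0.047, v=-0.192, θ₁=-0.003, ω₁=0.107, θ₂=-0.005, ω₂=0.073
apply F[17]=+0.347 → step 18: x=-0.050, v=-0.186, θ₁=-0.001, ω₁=0.099, θ₂=-0.004, ω₂=0.071
apply F[18]=+0.395 → step 19: x=-0.054, v=-0.179, θ₁=0.001, ω₁=0.092, θ₂=-0.002, ω₂=0.068
Max |angle| over trajectory = 0.029 rad; bound = 0.133 → within bound.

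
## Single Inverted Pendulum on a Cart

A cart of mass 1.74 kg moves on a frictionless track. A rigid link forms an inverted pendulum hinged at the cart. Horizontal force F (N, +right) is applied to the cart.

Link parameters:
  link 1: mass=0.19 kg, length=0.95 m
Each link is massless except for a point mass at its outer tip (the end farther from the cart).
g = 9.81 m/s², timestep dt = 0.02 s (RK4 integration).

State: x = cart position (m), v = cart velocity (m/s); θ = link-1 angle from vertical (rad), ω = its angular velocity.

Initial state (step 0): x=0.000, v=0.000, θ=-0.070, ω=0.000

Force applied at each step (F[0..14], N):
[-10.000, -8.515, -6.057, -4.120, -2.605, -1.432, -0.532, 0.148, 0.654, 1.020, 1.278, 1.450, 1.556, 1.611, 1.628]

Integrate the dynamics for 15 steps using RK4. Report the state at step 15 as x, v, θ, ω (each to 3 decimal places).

Answer: x=-0.089, v=-0.263, θ=0.001, ω=0.167

Derivation:
apply F[0]=-10.000 → step 1: x=-0.001, v=-0.113, θ=-0.069, ω=0.105
apply F[1]=-8.515 → step 2: x=-0.004, v=-0.210, θ=-0.066, ω=0.192
apply F[2]=-6.057 → step 3: x=-0.009, v=-0.278, θ=-0.062, ω=0.250
apply F[3]=-4.120 → step 4: x=-0.015, v=-0.324, θ=-0.056, ω=0.287
apply F[4]=-2.605 → step 5: x=-0.022, v=-0.353, θ=-0.050, ω=0.306
apply F[5]=-1.432 → step 6: x=-0.029, v=-0.368, θ=-0.044, ω=0.313
apply F[6]=-0.532 → step 7: x=-0.037, v=-0.374, θ=-0.038, ω=0.310
apply F[7]=+0.148 → step 8: x=-0.044, v=-0.371, θ=-0.032, ω=0.300
apply F[8]=+0.654 → step 9: x=-0.051, v=-0.363, θ=-0.026, ω=0.285
apply F[9]=+1.020 → step 10: x=-0.059, v=-0.351, θ=-0.020, ω=0.268
apply F[10]=+1.278 → step 11: x=-0.065, v=-0.336, θ=-0.015, ω=0.248
apply F[11]=+1.450 → step 12: x=-0.072, v=-0.319, θ=-0.010, ω=0.228
apply F[12]=+1.556 → step 13: x=-0.078, v=-0.301, θ=-0.006, ω=0.207
apply F[13]=+1.611 → step 14: x=-0.084, v=-0.282, θ=-0.002, ω=0.187
apply F[14]=+1.628 → step 15: x=-0.089, v=-0.263, θ=0.001, ω=0.167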